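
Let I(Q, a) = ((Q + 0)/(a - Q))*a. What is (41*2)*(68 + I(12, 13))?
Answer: 18368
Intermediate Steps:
I(Q, a) = Q*a/(a - Q) (I(Q, a) = (Q/(a - Q))*a = Q*a/(a - Q))
(41*2)*(68 + I(12, 13)) = (41*2)*(68 + 12*13/(13 - 1*12)) = 82*(68 + 12*13/(13 - 12)) = 82*(68 + 12*13/1) = 82*(68 + 12*13*1) = 82*(68 + 156) = 82*224 = 18368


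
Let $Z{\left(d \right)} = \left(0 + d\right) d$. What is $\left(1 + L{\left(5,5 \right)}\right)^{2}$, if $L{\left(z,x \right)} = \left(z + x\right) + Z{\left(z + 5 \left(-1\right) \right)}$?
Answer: $121$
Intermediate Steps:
$Z{\left(d \right)} = d^{2}$ ($Z{\left(d \right)} = d d = d^{2}$)
$L{\left(z,x \right)} = x + z + \left(-5 + z\right)^{2}$ ($L{\left(z,x \right)} = \left(z + x\right) + \left(z + 5 \left(-1\right)\right)^{2} = \left(x + z\right) + \left(z - 5\right)^{2} = \left(x + z\right) + \left(-5 + z\right)^{2} = x + z + \left(-5 + z\right)^{2}$)
$\left(1 + L{\left(5,5 \right)}\right)^{2} = \left(1 + \left(5 + 5 + \left(-5 + 5\right)^{2}\right)\right)^{2} = \left(1 + \left(5 + 5 + 0^{2}\right)\right)^{2} = \left(1 + \left(5 + 5 + 0\right)\right)^{2} = \left(1 + 10\right)^{2} = 11^{2} = 121$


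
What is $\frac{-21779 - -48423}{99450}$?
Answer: $\frac{13322}{49725} \approx 0.26791$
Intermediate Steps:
$\frac{-21779 - -48423}{99450} = \left(-21779 + 48423\right) \frac{1}{99450} = 26644 \cdot \frac{1}{99450} = \frac{13322}{49725}$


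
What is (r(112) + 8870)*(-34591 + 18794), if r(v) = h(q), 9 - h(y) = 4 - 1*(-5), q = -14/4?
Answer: -140119390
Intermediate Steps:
q = -7/2 (q = -14*¼ = -7/2 ≈ -3.5000)
h(y) = 0 (h(y) = 9 - (4 - 1*(-5)) = 9 - (4 + 5) = 9 - 1*9 = 9 - 9 = 0)
r(v) = 0
(r(112) + 8870)*(-34591 + 18794) = (0 + 8870)*(-34591 + 18794) = 8870*(-15797) = -140119390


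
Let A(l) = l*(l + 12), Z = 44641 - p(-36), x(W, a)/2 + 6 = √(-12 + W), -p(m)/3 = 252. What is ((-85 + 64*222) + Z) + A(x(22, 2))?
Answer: 59560 - 24*√10 ≈ 59484.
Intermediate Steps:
p(m) = -756 (p(m) = -3*252 = -756)
x(W, a) = -12 + 2*√(-12 + W)
Z = 45397 (Z = 44641 - 1*(-756) = 44641 + 756 = 45397)
A(l) = l*(12 + l)
((-85 + 64*222) + Z) + A(x(22, 2)) = ((-85 + 64*222) + 45397) + (-12 + 2*√(-12 + 22))*(12 + (-12 + 2*√(-12 + 22))) = ((-85 + 14208) + 45397) + (-12 + 2*√10)*(12 + (-12 + 2*√10)) = (14123 + 45397) + (-12 + 2*√10)*(2*√10) = 59520 + 2*√10*(-12 + 2*√10)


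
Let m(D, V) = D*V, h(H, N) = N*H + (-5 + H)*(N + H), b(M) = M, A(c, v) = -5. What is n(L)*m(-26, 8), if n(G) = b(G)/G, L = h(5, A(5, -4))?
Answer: -208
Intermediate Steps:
h(H, N) = H*N + (-5 + H)*(H + N)
L = -25 (L = 5² - 5*5 - 5*(-5) + 2*5*(-5) = 25 - 25 + 25 - 50 = -25)
n(G) = 1 (n(G) = G/G = 1)
n(L)*m(-26, 8) = 1*(-26*8) = 1*(-208) = -208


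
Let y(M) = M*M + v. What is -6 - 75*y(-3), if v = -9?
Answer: -6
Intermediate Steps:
y(M) = -9 + M**2 (y(M) = M*M - 9 = M**2 - 9 = -9 + M**2)
-6 - 75*y(-3) = -6 - 75*(-9 + (-3)**2) = -6 - 75*(-9 + 9) = -6 - 75*0 = -6 + 0 = -6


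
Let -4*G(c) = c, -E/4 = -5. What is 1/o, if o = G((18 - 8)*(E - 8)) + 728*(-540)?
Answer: -1/393150 ≈ -2.5436e-6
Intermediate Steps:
E = 20 (E = -4*(-5) = 20)
G(c) = -c/4
o = -393150 (o = -(18 - 8)*(20 - 8)/4 + 728*(-540) = -5*12/2 - 393120 = -¼*120 - 393120 = -30 - 393120 = -393150)
1/o = 1/(-393150) = -1/393150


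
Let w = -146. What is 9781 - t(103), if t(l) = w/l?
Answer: 1007589/103 ≈ 9782.4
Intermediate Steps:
t(l) = -146/l
9781 - t(103) = 9781 - (-146)/103 = 9781 - 1*(-146/103) = 9781 + 146/103 = 1007589/103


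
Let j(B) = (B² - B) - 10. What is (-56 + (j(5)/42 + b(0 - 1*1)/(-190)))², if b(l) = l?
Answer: 49492455961/15920100 ≈ 3108.8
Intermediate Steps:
j(B) = -10 + B² - B
(-56 + (j(5)/42 + b(0 - 1*1)/(-190)))² = (-56 + ((-10 + 5² - 1*5)/42 + (0 - 1*1)/(-190)))² = (-56 + ((-10 + 25 - 5)*(1/42) + (0 - 1)*(-1/190)))² = (-56 + (10*(1/42) - 1*(-1/190)))² = (-56 + (5/21 + 1/190))² = (-56 + 971/3990)² = (-222469/3990)² = 49492455961/15920100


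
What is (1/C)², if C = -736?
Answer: 1/541696 ≈ 1.8461e-6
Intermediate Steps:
(1/C)² = (1/(-736))² = (-1/736)² = 1/541696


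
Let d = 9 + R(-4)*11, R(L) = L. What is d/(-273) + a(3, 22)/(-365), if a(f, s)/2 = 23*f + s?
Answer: -5273/14235 ≈ -0.37043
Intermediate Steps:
a(f, s) = 2*s + 46*f (a(f, s) = 2*(23*f + s) = 2*(s + 23*f) = 2*s + 46*f)
d = -35 (d = 9 - 4*11 = 9 - 44 = -35)
d/(-273) + a(3, 22)/(-365) = -35/(-273) + (2*22 + 46*3)/(-365) = -35*(-1/273) + (44 + 138)*(-1/365) = 5/39 + 182*(-1/365) = 5/39 - 182/365 = -5273/14235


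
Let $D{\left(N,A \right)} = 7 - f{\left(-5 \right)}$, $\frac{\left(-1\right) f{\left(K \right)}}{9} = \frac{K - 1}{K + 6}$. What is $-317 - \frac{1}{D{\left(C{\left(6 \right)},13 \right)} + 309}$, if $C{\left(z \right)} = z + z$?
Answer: $- \frac{83055}{262} \approx -317.0$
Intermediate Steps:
$f{\left(K \right)} = - \frac{9 \left(-1 + K\right)}{6 + K}$ ($f{\left(K \right)} = - 9 \frac{K - 1}{K + 6} = - 9 \frac{-1 + K}{6 + K} = - \frac{9 \left(-1 + K\right)}{6 + K}$)
$C{\left(z \right)} = 2 z$
$D{\left(N,A \right)} = -47$ ($D{\left(N,A \right)} = 7 - \frac{9 \left(1 - -5\right)}{6 - 5} = 7 - \frac{9 \left(1 + 5\right)}{1} = 7 - 9 \cdot 1 \cdot 6 = 7 - 54 = -47$)
$-317 - \frac{1}{D{\left(C{\left(6 \right)},13 \right)} + 309} = -317 - \frac{1}{-47 + 309} = -317 - \frac{1}{262} = - \frac{83055}{262}$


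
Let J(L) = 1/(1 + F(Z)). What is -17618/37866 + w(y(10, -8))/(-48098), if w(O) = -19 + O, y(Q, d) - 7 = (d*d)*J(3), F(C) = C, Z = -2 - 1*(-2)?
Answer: -212339899/455319717 ≈ -0.46635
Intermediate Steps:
Z = 0 (Z = -2 + 2 = 0)
J(L) = 1 (J(L) = 1/(1 + 0) = 1/1 = 1)
y(Q, d) = 7 + d² (y(Q, d) = 7 + (d*d)*1 = 7 + d²*1 = 7 + d²)
-17618/37866 + w(y(10, -8))/(-48098) = -17618/37866 + (-19 + (7 + (-8)²))/(-48098) = -17618*1/37866 + (-19 + (7 + 64))*(-1/48098) = -8809/18933 + (-19 + 71)*(-1/48098) = -8809/18933 + 52*(-1/48098) = -8809/18933 - 26/24049 = -212339899/455319717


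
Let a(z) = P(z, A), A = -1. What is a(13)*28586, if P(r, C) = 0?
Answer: 0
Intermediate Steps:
a(z) = 0
a(13)*28586 = 0*28586 = 0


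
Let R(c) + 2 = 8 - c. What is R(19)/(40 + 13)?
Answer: -13/53 ≈ -0.24528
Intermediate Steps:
R(c) = 6 - c (R(c) = -2 + (8 - c) = 6 - c)
R(19)/(40 + 13) = (6 - 1*19)/(40 + 13) = (6 - 19)/53 = -13*1/53 = -13/53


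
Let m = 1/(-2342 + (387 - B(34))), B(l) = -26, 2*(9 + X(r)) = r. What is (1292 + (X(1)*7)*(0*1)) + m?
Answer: 2492267/1929 ≈ 1292.0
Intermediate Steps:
X(r) = -9 + r/2
m = -1/1929 (m = 1/(-2342 + (387 - 1*(-26))) = 1/(-2342 + (387 + 26)) = 1/(-2342 + 413) = 1/(-1929) = -1/1929 ≈ -0.00051840)
(1292 + (X(1)*7)*(0*1)) + m = (1292 + ((-9 + (½)*1)*7)*(0*1)) - 1/1929 = (1292 + ((-9 + ½)*7)*0) - 1/1929 = (1292 - 17/2*7*0) - 1/1929 = (1292 - 119/2*0) - 1/1929 = (1292 + 0) - 1/1929 = 1292 - 1/1929 = 2492267/1929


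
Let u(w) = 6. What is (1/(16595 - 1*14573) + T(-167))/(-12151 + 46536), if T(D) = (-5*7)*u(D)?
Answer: -32663/5348190 ≈ -0.0061073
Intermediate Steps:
T(D) = -210 (T(D) = -5*7*6 = -35*6 = -210)
(1/(16595 - 1*14573) + T(-167))/(-12151 + 46536) = (1/(16595 - 1*14573) - 210)/(-12151 + 46536) = (1/(16595 - 14573) - 210)/34385 = (1/2022 - 210)*(1/34385) = -424619/2022*1/34385 = -32663/5348190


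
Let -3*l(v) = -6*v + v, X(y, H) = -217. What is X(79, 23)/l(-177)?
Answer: 217/295 ≈ 0.73559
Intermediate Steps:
l(v) = 5*v/3 (l(v) = -(-6*v + v)/3 = -(-5)*v/3 = 5*v/3)
X(79, 23)/l(-177) = -217/((5/3)*(-177)) = -217/(-295) = -217*(-1/295) = 217/295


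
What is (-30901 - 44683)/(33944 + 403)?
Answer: -75584/34347 ≈ -2.2006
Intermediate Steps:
(-30901 - 44683)/(33944 + 403) = -75584/34347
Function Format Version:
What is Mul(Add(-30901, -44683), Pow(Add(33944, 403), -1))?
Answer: Rational(-75584, 34347) ≈ -2.2006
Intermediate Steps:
Mul(Add(-30901, -44683), Pow(Add(33944, 403), -1)) = Mul(-75584, Pow(34347, -1)) = Mul(-75584, Rational(1, 34347)) = Rational(-75584, 34347)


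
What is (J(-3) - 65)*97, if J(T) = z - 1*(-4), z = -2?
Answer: -6111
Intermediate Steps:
J(T) = 2 (J(T) = -2 - 1*(-4) = -2 + 4 = 2)
(J(-3) - 65)*97 = (2 - 65)*97 = -63*97 = -6111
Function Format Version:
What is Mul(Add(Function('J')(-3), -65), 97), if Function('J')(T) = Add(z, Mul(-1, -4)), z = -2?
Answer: -6111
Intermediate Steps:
Function('J')(T) = 2 (Function('J')(T) = Add(-2, Mul(-1, -4)) = Add(-2, 4) = 2)
Mul(Add(Function('J')(-3), -65), 97) = Mul(Add(2, -65), 97) = Mul(-63, 97) = -6111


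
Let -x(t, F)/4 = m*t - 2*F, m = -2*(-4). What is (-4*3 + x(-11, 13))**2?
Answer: 197136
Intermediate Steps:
m = 8
x(t, F) = -32*t + 8*F (x(t, F) = -4*(8*t - 2*F) = -4*(-2*F + 8*t) = -32*t + 8*F)
(-4*3 + x(-11, 13))**2 = (-4*3 + (-32*(-11) + 8*13))**2 = (-12 + (352 + 104))**2 = (-12 + 456)**2 = 444**2 = 197136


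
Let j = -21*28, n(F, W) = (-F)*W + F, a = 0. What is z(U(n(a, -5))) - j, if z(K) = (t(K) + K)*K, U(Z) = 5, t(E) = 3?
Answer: 628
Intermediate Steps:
n(F, W) = F - F*W (n(F, W) = -F*W + F = F - F*W)
j = -588
z(K) = K*(3 + K) (z(K) = (3 + K)*K = K*(3 + K))
z(U(n(a, -5))) - j = 5*(3 + 5) - 1*(-588) = 5*8 + 588 = 40 + 588 = 628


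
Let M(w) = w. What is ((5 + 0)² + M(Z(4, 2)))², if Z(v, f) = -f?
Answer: 529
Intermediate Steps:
((5 + 0)² + M(Z(4, 2)))² = ((5 + 0)² - 1*2)² = (5² - 2)² = (25 - 2)² = 23² = 529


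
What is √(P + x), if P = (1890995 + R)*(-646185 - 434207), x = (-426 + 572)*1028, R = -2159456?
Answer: 20*√725108167 ≈ 5.3856e+5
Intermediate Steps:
x = 150088 (x = 146*1028 = 150088)
P = 290043116712 (P = (1890995 - 2159456)*(-646185 - 434207) = -268461*(-1080392) = 290043116712)
√(P + x) = √(290043116712 + 150088) = √290043266800 = 20*√725108167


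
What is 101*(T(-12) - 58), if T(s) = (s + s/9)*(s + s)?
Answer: 26462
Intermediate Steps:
T(s) = 20*s**2/9 (T(s) = (s + s*(1/9))*(2*s) = (s + s/9)*(2*s) = (10*s/9)*(2*s) = 20*s**2/9)
101*(T(-12) - 58) = 101*((20/9)*(-12)**2 - 58) = 101*((20/9)*144 - 58) = 101*(320 - 58) = 101*262 = 26462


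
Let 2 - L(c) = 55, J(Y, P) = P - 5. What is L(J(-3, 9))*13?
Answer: -689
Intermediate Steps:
J(Y, P) = -5 + P
L(c) = -53 (L(c) = 2 - 1*55 = 2 - 55 = -53)
L(J(-3, 9))*13 = -53*13 = -689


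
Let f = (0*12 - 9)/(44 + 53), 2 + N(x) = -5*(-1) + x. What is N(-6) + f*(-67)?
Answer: 312/97 ≈ 3.2165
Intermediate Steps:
N(x) = 3 + x (N(x) = -2 + (-5*(-1) + x) = -2 + (5 + x) = 3 + x)
f = -9/97 (f = (0 - 9)/97 = -9*1/97 = -9/97 ≈ -0.092783)
N(-6) + f*(-67) = (3 - 6) - 9/97*(-67) = -3 + 603/97 = 312/97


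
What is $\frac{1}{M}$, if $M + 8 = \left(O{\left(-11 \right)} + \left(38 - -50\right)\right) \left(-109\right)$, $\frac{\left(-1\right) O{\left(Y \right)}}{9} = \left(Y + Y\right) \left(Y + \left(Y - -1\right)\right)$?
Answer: $\frac{1}{443622} \approx 2.2542 \cdot 10^{-6}$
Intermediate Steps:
$O{\left(Y \right)} = - 18 Y \left(1 + 2 Y\right)$ ($O{\left(Y \right)} = - 9 \left(Y + Y\right) \left(Y + \left(Y - -1\right)\right) = - 9 \cdot 2 Y \left(Y + \left(Y + 1\right)\right) = - 9 \cdot 2 Y \left(Y + \left(1 + Y\right)\right) = - 9 \cdot 2 Y \left(1 + 2 Y\right) = - 18 Y \left(1 + 2 Y\right)$)
$M = 443622$ ($M = -8 + \left(\left(-18\right) \left(-11\right) \left(1 + 2 \left(-11\right)\right) + \left(38 - -50\right)\right) \left(-109\right) = -8 + \left(\left(-18\right) \left(-11\right) \left(1 - 22\right) + \left(38 + 50\right)\right) \left(-109\right) = -8 + \left(\left(-18\right) \left(-11\right) \left(-21\right) + 88\right) \left(-109\right) = -8 + \left(-4158 + 88\right) \left(-109\right) = -8 - -443630 = -8 + 443630 = 443622$)
$\frac{1}{M} = \frac{1}{443622}$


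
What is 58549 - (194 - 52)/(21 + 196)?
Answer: 12704991/217 ≈ 58548.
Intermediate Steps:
58549 - (194 - 52)/(21 + 196) = 58549 - 142/217 = 12704991/217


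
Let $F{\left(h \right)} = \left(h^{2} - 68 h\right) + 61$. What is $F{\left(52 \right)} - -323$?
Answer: $-448$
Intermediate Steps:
$F{\left(h \right)} = 61 + h^{2} - 68 h$
$F{\left(52 \right)} - -323 = \left(61 + 52^{2} - 3536\right) - -323 = \left(61 + 2704 - 3536\right) + 323 = -771 + 323 = -448$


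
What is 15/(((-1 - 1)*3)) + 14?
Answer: 23/2 ≈ 11.500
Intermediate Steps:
15/(((-1 - 1)*3)) + 14 = 15/((-2*3)) + 14 = 15/(-6) + 14 = 15*(-⅙) + 14 = -5/2 + 14 = 23/2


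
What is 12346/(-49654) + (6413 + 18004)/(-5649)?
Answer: -213690712/46749241 ≈ -4.5710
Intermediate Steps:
12346/(-49654) + (6413 + 18004)/(-5649) = 12346*(-1/49654) + 24417*(-1/5649) = -6173/24827 - 8139/1883 = -213690712/46749241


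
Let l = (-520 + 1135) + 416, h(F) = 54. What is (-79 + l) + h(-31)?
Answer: 1006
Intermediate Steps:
l = 1031 (l = 615 + 416 = 1031)
(-79 + l) + h(-31) = (-79 + 1031) + 54 = 952 + 54 = 1006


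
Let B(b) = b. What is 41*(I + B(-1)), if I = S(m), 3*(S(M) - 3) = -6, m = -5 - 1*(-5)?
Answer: 0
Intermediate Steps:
m = 0 (m = -5 + 5 = 0)
S(M) = 1 (S(M) = 3 + (⅓)*(-6) = 3 - 2 = 1)
I = 1
41*(I + B(-1)) = 41*(1 - 1) = 41*0 = 0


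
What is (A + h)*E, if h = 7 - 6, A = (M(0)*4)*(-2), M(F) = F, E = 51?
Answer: 51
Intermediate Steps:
A = 0 (A = (0*4)*(-2) = 0*(-2) = 0)
h = 1
(A + h)*E = (0 + 1)*51 = 1*51 = 51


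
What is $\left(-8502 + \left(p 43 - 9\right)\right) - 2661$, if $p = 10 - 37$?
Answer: $-12333$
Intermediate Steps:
$p = -27$ ($p = 10 - 37 = -27$)
$\left(-8502 + \left(p 43 - 9\right)\right) - 2661 = \left(-8502 - 1170\right) - 2661 = -9672 - 2661 = -12333$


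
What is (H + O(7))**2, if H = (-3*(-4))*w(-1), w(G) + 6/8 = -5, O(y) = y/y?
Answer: 4624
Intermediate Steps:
O(y) = 1
w(G) = -23/4 (w(G) = -3/4 - 5 = -23/4)
H = -69 (H = -3*(-4)*(-23/4) = 12*(-23/4) = -69)
(H + O(7))**2 = (-69 + 1)**2 = (-68)**2 = 4624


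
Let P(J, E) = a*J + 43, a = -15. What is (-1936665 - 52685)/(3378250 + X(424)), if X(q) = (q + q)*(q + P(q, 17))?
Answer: 994675/809507 ≈ 1.2287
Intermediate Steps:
P(J, E) = 43 - 15*J (P(J, E) = -15*J + 43 = 43 - 15*J)
X(q) = 2*q*(43 - 14*q) (X(q) = (q + q)*(q + (43 - 15*q)) = (2*q)*(43 - 14*q) = 2*q*(43 - 14*q))
(-1936665 - 52685)/(3378250 + X(424)) = (-1936665 - 52685)/(3378250 + 2*424*(43 - 14*424)) = -1989350/(3378250 + 2*424*(43 - 5936)) = -1989350/(3378250 + 2*424*(-5893)) = -1989350/(3378250 - 4997264) = -1989350/(-1619014) = -1989350*(-1/1619014) = 994675/809507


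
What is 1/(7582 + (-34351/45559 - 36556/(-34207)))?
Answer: 1558436713/11816557568113 ≈ 0.00013189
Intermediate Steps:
1/(7582 + (-34351/45559 - 36556/(-34207))) = 1/(7582 + (-34351*1/45559 - 36556*(-1/34207))) = 1/(7582 + (-34351/45559 + 36556/34207)) = 1/(7582 + 490410147/1558436713) = 1/(11816557568113/1558436713) = 1558436713/11816557568113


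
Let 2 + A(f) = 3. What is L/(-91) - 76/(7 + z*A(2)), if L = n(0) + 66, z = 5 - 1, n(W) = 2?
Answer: -7664/1001 ≈ -7.6563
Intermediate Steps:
A(f) = 1 (A(f) = -2 + 3 = 1)
z = 4
L = 68 (L = 2 + 66 = 68)
L/(-91) - 76/(7 + z*A(2)) = 68/(-91) - 76/(7 + 4*1) = 68*(-1/91) - 76/(7 + 4) = -68/91 - 76/11 = -7664/1001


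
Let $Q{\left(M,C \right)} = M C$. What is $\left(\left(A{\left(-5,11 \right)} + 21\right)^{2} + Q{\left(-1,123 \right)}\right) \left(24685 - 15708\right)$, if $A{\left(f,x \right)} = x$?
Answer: $8088277$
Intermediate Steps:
$Q{\left(M,C \right)} = C M$
$\left(\left(A{\left(-5,11 \right)} + 21\right)^{2} + Q{\left(-1,123 \right)}\right) \left(24685 - 15708\right) = \left(\left(11 + 21\right)^{2} + 123 \left(-1\right)\right) \left(24685 - 15708\right) = \left(32^{2} - 123\right) 8977 = \left(1024 - 123\right) 8977 = 901 \cdot 8977 = 8088277$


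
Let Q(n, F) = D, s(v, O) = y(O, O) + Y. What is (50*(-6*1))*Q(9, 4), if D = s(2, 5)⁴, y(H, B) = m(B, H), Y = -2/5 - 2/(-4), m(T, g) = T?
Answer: -20295603/100 ≈ -2.0296e+5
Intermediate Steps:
Y = ⅒ (Y = -2*⅕ - 2*(-¼) = -⅖ + ½ = ⅒ ≈ 0.10000)
y(H, B) = B
s(v, O) = ⅒ + O (s(v, O) = O + ⅒ = ⅒ + O)
D = 6765201/10000 (D = (⅒ + 5)⁴ = (51/10)⁴ = 6765201/10000 ≈ 676.52)
Q(n, F) = 6765201/10000
(50*(-6*1))*Q(9, 4) = (50*(-6*1))*(6765201/10000) = (50*(-6))*(6765201/10000) = -300*6765201/10000 = -20295603/100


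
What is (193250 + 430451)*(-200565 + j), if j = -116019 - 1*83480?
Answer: -249520316864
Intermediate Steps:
j = -199499 (j = -116019 - 83480 = -199499)
(193250 + 430451)*(-200565 + j) = (193250 + 430451)*(-200565 - 199499) = 623701*(-400064) = -249520316864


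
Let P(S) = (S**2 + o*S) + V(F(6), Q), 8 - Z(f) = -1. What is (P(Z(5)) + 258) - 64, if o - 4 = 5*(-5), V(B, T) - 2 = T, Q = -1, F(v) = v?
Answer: 87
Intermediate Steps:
V(B, T) = 2 + T
o = -21 (o = 4 + 5*(-5) = 4 - 25 = -21)
Z(f) = 9 (Z(f) = 8 - 1*(-1) = 8 + 1 = 9)
P(S) = 1 + S**2 - 21*S (P(S) = (S**2 - 21*S) + (2 - 1) = (S**2 - 21*S) + 1 = 1 + S**2 - 21*S)
(P(Z(5)) + 258) - 64 = ((1 + 9**2 - 21*9) + 258) - 64 = ((1 + 81 - 189) + 258) - 64 = (-107 + 258) - 64 = 151 - 64 = 87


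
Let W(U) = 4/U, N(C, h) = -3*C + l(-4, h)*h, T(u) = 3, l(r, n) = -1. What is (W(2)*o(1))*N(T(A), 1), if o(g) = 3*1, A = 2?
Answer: -60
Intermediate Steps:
N(C, h) = -h - 3*C (N(C, h) = -3*C - h = -h - 3*C)
o(g) = 3
(W(2)*o(1))*N(T(A), 1) = ((4/2)*3)*(-1*1 - 3*3) = ((4*(½))*3)*(-1 - 9) = (2*3)*(-10) = 6*(-10) = -60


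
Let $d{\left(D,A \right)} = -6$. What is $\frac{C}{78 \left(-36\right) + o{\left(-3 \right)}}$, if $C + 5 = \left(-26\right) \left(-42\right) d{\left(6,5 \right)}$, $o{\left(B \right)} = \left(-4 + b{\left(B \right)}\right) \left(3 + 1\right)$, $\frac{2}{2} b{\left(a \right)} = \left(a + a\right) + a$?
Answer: $\frac{6557}{2860} \approx 2.2927$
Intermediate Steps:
$b{\left(a \right)} = 3 a$ ($b{\left(a \right)} = \left(a + a\right) + a = 2 a + a = 3 a$)
$o{\left(B \right)} = -16 + 12 B$ ($o{\left(B \right)} = \left(-4 + 3 B\right) \left(3 + 1\right) = \left(-4 + 3 B\right) 4 = -16 + 12 B$)
$C = -6557$ ($C = -5 + \left(-26\right) \left(-42\right) \left(-6\right) = -5 + 1092 \left(-6\right) = -5 - 6552 = -6557$)
$\frac{C}{78 \left(-36\right) + o{\left(-3 \right)}} = - \frac{6557}{78 \left(-36\right) + \left(-16 + 12 \left(-3\right)\right)} = - \frac{6557}{-2808 - 52} = - \frac{6557}{-2860} = \left(-6557\right) \left(- \frac{1}{2860}\right) = \frac{6557}{2860}$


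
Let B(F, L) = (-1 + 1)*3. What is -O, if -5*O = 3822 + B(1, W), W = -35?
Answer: 3822/5 ≈ 764.40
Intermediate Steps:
B(F, L) = 0 (B(F, L) = 0*3 = 0)
O = -3822/5 (O = -(3822 + 0)/5 = -1/5*3822 = -3822/5 ≈ -764.40)
-O = -1*(-3822/5) = 3822/5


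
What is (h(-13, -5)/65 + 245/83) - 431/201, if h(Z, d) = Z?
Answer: 50677/83415 ≈ 0.60753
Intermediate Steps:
(h(-13, -5)/65 + 245/83) - 431/201 = (-13/65 + 245/83) - 431/201 = (-13*1/65 + 245*(1/83)) - 431*1/201 = (-⅕ + 245/83) - 431/201 = 1142/415 - 431/201 = 50677/83415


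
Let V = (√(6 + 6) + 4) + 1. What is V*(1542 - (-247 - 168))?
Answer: 9785 + 3914*√3 ≈ 16564.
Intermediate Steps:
V = 5 + 2*√3 (V = (√12 + 4) + 1 = (2*√3 + 4) + 1 = (4 + 2*√3) + 1 = 5 + 2*√3 ≈ 8.4641)
V*(1542 - (-247 - 168)) = (5 + 2*√3)*(1542 - (-247 - 168)) = (5 + 2*√3)*(1542 - 1*(-415)) = (5 + 2*√3)*(1542 + 415) = (5 + 2*√3)*1957 = 9785 + 3914*√3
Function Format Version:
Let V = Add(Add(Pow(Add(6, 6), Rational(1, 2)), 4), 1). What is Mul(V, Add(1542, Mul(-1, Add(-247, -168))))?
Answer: Add(9785, Mul(3914, Pow(3, Rational(1, 2)))) ≈ 16564.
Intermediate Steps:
V = Add(5, Mul(2, Pow(3, Rational(1, 2)))) (V = Add(Add(Pow(12, Rational(1, 2)), 4), 1) = Add(Add(Mul(2, Pow(3, Rational(1, 2))), 4), 1) = Add(Add(4, Mul(2, Pow(3, Rational(1, 2)))), 1) = Add(5, Mul(2, Pow(3, Rational(1, 2)))) ≈ 8.4641)
Mul(V, Add(1542, Mul(-1, Add(-247, -168)))) = Mul(Add(5, Mul(2, Pow(3, Rational(1, 2)))), Add(1542, Mul(-1, Add(-247, -168)))) = Mul(Add(5, Mul(2, Pow(3, Rational(1, 2)))), Add(1542, Mul(-1, -415))) = Mul(Add(5, Mul(2, Pow(3, Rational(1, 2)))), Add(1542, 415)) = Mul(Add(5, Mul(2, Pow(3, Rational(1, 2)))), 1957) = Add(9785, Mul(3914, Pow(3, Rational(1, 2))))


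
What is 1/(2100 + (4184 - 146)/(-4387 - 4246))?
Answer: 8633/18125262 ≈ 0.00047630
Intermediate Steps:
1/(2100 + (4184 - 146)/(-4387 - 4246)) = 1/(2100 + 4038/(-8633)) = 1/(2100 + 4038*(-1/8633)) = 1/(2100 - 4038/8633) = 1/(18125262/8633) = 8633/18125262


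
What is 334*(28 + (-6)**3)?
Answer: -62792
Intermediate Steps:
334*(28 + (-6)**3) = 334*(28 - 216) = 334*(-188) = -62792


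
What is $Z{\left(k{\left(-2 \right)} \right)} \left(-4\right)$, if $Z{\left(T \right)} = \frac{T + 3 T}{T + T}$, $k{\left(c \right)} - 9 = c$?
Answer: $-8$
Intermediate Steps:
$k{\left(c \right)} = 9 + c$
$Z{\left(T \right)} = 2$ ($Z{\left(T \right)} = \frac{4 T}{2 T} = 4 T \frac{1}{2 T} = 2$)
$Z{\left(k{\left(-2 \right)} \right)} \left(-4\right) = 2 \left(-4\right) = -8$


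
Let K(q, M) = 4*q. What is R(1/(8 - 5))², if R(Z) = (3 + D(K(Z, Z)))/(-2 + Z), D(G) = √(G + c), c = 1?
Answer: (9 + √21)²/25 ≈ 7.3795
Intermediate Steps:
D(G) = √(1 + G) (D(G) = √(G + 1) = √(1 + G))
R(Z) = (3 + √(1 + 4*Z))/(-2 + Z)
R(1/(8 - 5))² = ((3 + √(1 + 4/(8 - 5)))/(-2 + 1/(8 - 5)))² = ((3 + √(1 + 4/3))/(-2 + 1/3))² = ((3 + √(1 + 4*(⅓)))/(-2 + ⅓))² = ((3 + √(1 + 4/3))/(-5/3))² = (-3*(3 + √(7/3))/5)² = (-3*(3 + √21/3)/5)² = (-9/5 - √21/5)²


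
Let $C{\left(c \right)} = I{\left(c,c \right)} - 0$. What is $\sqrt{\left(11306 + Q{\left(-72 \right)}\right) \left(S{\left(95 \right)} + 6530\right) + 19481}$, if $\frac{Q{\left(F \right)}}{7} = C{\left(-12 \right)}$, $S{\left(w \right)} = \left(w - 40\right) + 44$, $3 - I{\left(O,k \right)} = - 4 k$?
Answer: $2 \sqrt{18219705} \approx 8536.9$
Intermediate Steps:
$I{\left(O,k \right)} = 3 + 4 k$ ($I{\left(O,k \right)} = 3 - - 4 k = 3 + 4 k$)
$S{\left(w \right)} = 4 + w$ ($S{\left(w \right)} = \left(-40 + w\right) + 44 = 4 + w$)
$C{\left(c \right)} = 3 + 4 c$ ($C{\left(c \right)} = \left(3 + 4 c\right) - 0 = \left(3 + 4 c\right) + 0 = 3 + 4 c$)
$Q{\left(F \right)} = -315$ ($Q{\left(F \right)} = 7 \left(3 + 4 \left(-12\right)\right) = 7 \left(3 - 48\right) = 7 \left(-45\right) = -315$)
$\sqrt{\left(11306 + Q{\left(-72 \right)}\right) \left(S{\left(95 \right)} + 6530\right) + 19481} = \sqrt{\left(11306 - 315\right) \left(\left(4 + 95\right) + 6530\right) + 19481} = \sqrt{10991 \left(99 + 6530\right) + 19481} = \sqrt{10991 \cdot 6629 + 19481} = \sqrt{72859339 + 19481} = \sqrt{72878820} = 2 \sqrt{18219705}$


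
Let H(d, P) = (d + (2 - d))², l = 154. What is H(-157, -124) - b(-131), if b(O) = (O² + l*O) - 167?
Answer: 3184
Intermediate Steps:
H(d, P) = 4 (H(d, P) = 2² = 4)
b(O) = -167 + O² + 154*O (b(O) = (O² + 154*O) - 167 = -167 + O² + 154*O)
H(-157, -124) - b(-131) = 4 - (-167 + (-131)² + 154*(-131)) = 4 - (-167 + 17161 - 20174) = 4 - 1*(-3180) = 4 + 3180 = 3184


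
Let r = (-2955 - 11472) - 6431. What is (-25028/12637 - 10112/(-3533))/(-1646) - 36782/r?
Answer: 675555249901563/383204081059907 ≈ 1.7629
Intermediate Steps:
r = -20858 (r = -14427 - 6431 = -20858)
(-25028/12637 - 10112/(-3533))/(-1646) - 36782/r = (-25028/12637 - 10112/(-3533))/(-1646) - 36782/(-20858) = (-25028*1/12637 - 10112*(-1/3533))*(-1/1646) - 36782*(-1/20858) = (-25028/12637 + 10112/3533)*(-1/1646) + 18391/10429 = (39361420/44646521)*(-1/1646) + 18391/10429 = -19680710/36744086783 + 18391/10429 = 675555249901563/383204081059907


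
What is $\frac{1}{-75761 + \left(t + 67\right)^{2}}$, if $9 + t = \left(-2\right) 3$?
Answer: $- \frac{1}{73057} \approx -1.3688 \cdot 10^{-5}$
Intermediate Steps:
$t = -15$ ($t = -9 - 6 = -15$)
$\frac{1}{-75761 + \left(t + 67\right)^{2}} = \frac{1}{-75761 + \left(-15 + 67\right)^{2}} = \frac{1}{-75761 + 52^{2}} = \frac{1}{-75761 + 2704} = \frac{1}{-73057} = - \frac{1}{73057}$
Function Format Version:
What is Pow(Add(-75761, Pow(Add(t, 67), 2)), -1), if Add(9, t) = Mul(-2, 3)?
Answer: Rational(-1, 73057) ≈ -1.3688e-5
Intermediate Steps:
t = -15 (t = Add(-9, Mul(-2, 3)) = Add(-9, -6) = -15)
Pow(Add(-75761, Pow(Add(t, 67), 2)), -1) = Pow(Add(-75761, Pow(Add(-15, 67), 2)), -1) = Pow(Add(-75761, Pow(52, 2)), -1) = Pow(Add(-75761, 2704), -1) = Pow(-73057, -1) = Rational(-1, 73057)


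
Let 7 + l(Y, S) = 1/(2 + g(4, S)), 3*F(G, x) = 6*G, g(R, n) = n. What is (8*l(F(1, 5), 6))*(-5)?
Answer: 275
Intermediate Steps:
F(G, x) = 2*G (F(G, x) = (6*G)/3 = 2*G)
l(Y, S) = -7 + 1/(2 + S)
(8*l(F(1, 5), 6))*(-5) = (8*((-13 - 7*6)/(2 + 6)))*(-5) = (8*((-13 - 42)/8))*(-5) = (8*((1/8)*(-55)))*(-5) = (8*(-55/8))*(-5) = -55*(-5) = 275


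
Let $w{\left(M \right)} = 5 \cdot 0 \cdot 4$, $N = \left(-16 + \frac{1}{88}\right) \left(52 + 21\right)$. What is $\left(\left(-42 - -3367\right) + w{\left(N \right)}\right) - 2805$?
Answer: $520$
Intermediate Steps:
$N = - \frac{102711}{88}$ ($N = \left(-16 + \frac{1}{88}\right) 73 = \left(- \frac{1407}{88}\right) 73 = - \frac{102711}{88} \approx -1167.2$)
$w{\left(M \right)} = 0$ ($w{\left(M \right)} = 0 \cdot 4 = 0$)
$\left(\left(-42 - -3367\right) + w{\left(N \right)}\right) - 2805 = \left(\left(-42 - -3367\right) + 0\right) - 2805 = \left(\left(-42 + 3367\right) + 0\right) - 2805 = \left(3325 + 0\right) - 2805 = 3325 - 2805 = 520$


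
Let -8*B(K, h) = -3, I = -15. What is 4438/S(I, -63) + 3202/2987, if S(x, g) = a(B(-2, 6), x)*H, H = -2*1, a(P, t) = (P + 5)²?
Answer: -418281294/5522963 ≈ -75.735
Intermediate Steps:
B(K, h) = 3/8 (B(K, h) = -⅛*(-3) = 3/8)
a(P, t) = (5 + P)²
H = -2
S(x, g) = -1849/32 (S(x, g) = (5 + 3/8)²*(-2) = (43/8)²*(-2) = (1849/64)*(-2) = -1849/32)
4438/S(I, -63) + 3202/2987 = 4438/(-1849/32) + 3202/2987 = 4438*(-32/1849) + 3202*(1/2987) = -142016/1849 + 3202/2987 = -418281294/5522963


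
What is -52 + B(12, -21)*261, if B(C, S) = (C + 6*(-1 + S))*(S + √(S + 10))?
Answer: 657668 - 31320*I*√11 ≈ 6.5767e+5 - 1.0388e+5*I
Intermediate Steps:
B(C, S) = (S + √(10 + S))*(-6 + C + 6*S) (B(C, S) = (C + (-6 + 6*S))*(S + √(10 + S)) = (-6 + C + 6*S)*(S + √(10 + S)) = (S + √(10 + S))*(-6 + C + 6*S))
-52 + B(12, -21)*261 = -52 + (-6*(-21) - 6*√(10 - 21) + 6*(-21)² + 12*(-21) + 12*√(10 - 21) + 6*(-21)*√(10 - 21))*261 = -52 + (126 - 6*I*√11 + 6*441 - 252 + 12*√(-11) + 6*(-21)*√(-11))*261 = -52 + (126 - 6*I*√11 + 2646 - 252 + 12*(I*√11) + 6*(-21)*(I*√11))*261 = -52 + (126 - 6*I*√11 + 2646 - 252 + 12*I*√11 - 126*I*√11)*261 = -52 + (2520 - 120*I*√11)*261 = -52 + (657720 - 31320*I*√11) = 657668 - 31320*I*√11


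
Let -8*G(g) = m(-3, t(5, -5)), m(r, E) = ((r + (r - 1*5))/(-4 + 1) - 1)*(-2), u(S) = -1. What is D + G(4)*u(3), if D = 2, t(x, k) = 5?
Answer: 4/3 ≈ 1.3333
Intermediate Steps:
m(r, E) = -4/3 + 4*r/3 (m(r, E) = ((r + (r - 5))/(-3) - 1)*(-2) = ((r + (-5 + r))*(-1/3) - 1)*(-2) = ((-5 + 2*r)*(-1/3) - 1)*(-2) = ((5/3 - 2*r/3) - 1)*(-2) = (2/3 - 2*r/3)*(-2) = -4/3 + 4*r/3)
G(g) = 2/3 (G(g) = -(-4/3 + (4/3)*(-3))/8 = -(-4/3 - 4)/8 = -1/8*(-16/3) = 2/3)
D + G(4)*u(3) = 2 + (2/3)*(-1) = 2 - 2/3 = 4/3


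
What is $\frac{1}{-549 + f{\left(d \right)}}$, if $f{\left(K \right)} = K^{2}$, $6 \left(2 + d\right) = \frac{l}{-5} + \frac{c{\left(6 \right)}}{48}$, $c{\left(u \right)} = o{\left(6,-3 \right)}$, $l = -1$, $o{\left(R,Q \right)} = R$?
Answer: $- \frac{57600}{31404311} \approx -0.0018341$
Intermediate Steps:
$c{\left(u \right)} = 6$
$d = - \frac{467}{240}$ ($d = -2 + \frac{- \frac{1}{-5} + \frac{6}{48}}{6} = -2 + \frac{\left(-1\right) \left(- \frac{1}{5}\right) + 6 \cdot \frac{1}{48}}{6} = -2 + \frac{\frac{1}{5} + \frac{1}{8}}{6} = -2 + \frac{1}{6} \cdot \frac{13}{40} = -2 + \frac{13}{240} = - \frac{467}{240} \approx -1.9458$)
$\frac{1}{-549 + f{\left(d \right)}} = \frac{1}{-549 + \left(- \frac{467}{240}\right)^{2}} = \frac{1}{-549 + \frac{218089}{57600}} = \frac{1}{- \frac{31404311}{57600}} = - \frac{57600}{31404311}$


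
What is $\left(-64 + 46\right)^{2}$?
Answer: $324$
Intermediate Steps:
$\left(-64 + 46\right)^{2} = \left(-18\right)^{2} = 324$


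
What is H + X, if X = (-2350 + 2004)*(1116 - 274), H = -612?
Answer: -291944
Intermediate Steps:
X = -291332 (X = -346*842 = -291332)
H + X = -612 - 291332 = -291944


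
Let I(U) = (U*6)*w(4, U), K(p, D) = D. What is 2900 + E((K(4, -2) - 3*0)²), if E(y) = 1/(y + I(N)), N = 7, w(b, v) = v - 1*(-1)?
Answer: 986001/340 ≈ 2900.0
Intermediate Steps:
w(b, v) = 1 + v (w(b, v) = v + 1 = 1 + v)
I(U) = 6*U*(1 + U) (I(U) = (U*6)*(1 + U) = (6*U)*(1 + U) = 6*U*(1 + U))
E(y) = 1/(336 + y) (E(y) = 1/(y + 6*7*(1 + 7)) = 1/(y + 6*7*8) = 1/(y + 336) = 1/(336 + y))
2900 + E((K(4, -2) - 3*0)²) = 2900 + 1/(336 + (-2 - 3*0)²) = 2900 + 1/(336 + (-2 + 0)²) = 2900 + 1/(336 + (-2)²) = 2900 + 1/(336 + 4) = 2900 + 1/340 = 986001/340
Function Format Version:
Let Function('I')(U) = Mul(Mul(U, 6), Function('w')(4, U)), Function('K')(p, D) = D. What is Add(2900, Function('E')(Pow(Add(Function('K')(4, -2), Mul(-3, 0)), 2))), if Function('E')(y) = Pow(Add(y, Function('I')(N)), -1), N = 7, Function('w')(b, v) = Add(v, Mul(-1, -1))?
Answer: Rational(986001, 340) ≈ 2900.0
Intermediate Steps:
Function('w')(b, v) = Add(1, v) (Function('w')(b, v) = Add(v, 1) = Add(1, v))
Function('I')(U) = Mul(6, U, Add(1, U)) (Function('I')(U) = Mul(Mul(U, 6), Add(1, U)) = Mul(Mul(6, U), Add(1, U)) = Mul(6, U, Add(1, U)))
Function('E')(y) = Pow(Add(336, y), -1) (Function('E')(y) = Pow(Add(y, Mul(6, 7, Add(1, 7))), -1) = Pow(Add(y, Mul(6, 7, 8)), -1) = Pow(Add(y, 336), -1) = Pow(Add(336, y), -1))
Add(2900, Function('E')(Pow(Add(Function('K')(4, -2), Mul(-3, 0)), 2))) = Add(2900, Pow(Add(336, Pow(Add(-2, Mul(-3, 0)), 2)), -1)) = Add(2900, Pow(Add(336, Pow(Add(-2, 0), 2)), -1)) = Add(2900, Pow(Add(336, Pow(-2, 2)), -1)) = Add(2900, Pow(Add(336, 4), -1)) = Add(2900, Pow(340, -1)) = Add(2900, Rational(1, 340)) = Rational(986001, 340)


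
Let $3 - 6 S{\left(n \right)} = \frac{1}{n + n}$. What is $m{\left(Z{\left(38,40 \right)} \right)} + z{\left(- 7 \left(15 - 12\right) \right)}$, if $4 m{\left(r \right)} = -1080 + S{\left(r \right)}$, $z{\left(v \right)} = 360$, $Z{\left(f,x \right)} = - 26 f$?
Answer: $\frac{4274089}{47424} \approx 90.125$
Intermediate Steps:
$S{\left(n \right)} = \frac{1}{2} - \frac{1}{12 n}$ ($S{\left(n \right)} = \frac{1}{2} - \frac{1}{6 \left(n + n\right)} = \frac{1}{2} - \frac{1}{6 \cdot 2 n} = \frac{1}{2} - \frac{\frac{1}{2} \frac{1}{n}}{6} = \frac{1}{2} - \frac{1}{12 n}$)
$m{\left(r \right)} = -270 + \frac{-1 + 6 r}{48 r}$ ($m{\left(r \right)} = \frac{-1080 + \frac{-1 + 6 r}{12 r}}{4} = -270 + \frac{-1 + 6 r}{48 r}$)
$m{\left(Z{\left(38,40 \right)} \right)} + z{\left(- 7 \left(15 - 12\right) \right)} = \frac{-1 - 12954 \left(\left(-26\right) 38\right)}{48 \left(\left(-26\right) 38\right)} + 360 = \frac{-1 - -12798552}{48 \left(-988\right)} + 360 = \frac{1}{48} \left(- \frac{1}{988}\right) \left(-1 + 12798552\right) + 360 = \frac{1}{48} \left(- \frac{1}{988}\right) 12798551 + 360 = - \frac{12798551}{47424} + 360 = \frac{4274089}{47424}$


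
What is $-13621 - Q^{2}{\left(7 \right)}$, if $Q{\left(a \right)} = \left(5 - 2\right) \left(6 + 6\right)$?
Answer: $-14917$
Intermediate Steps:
$Q{\left(a \right)} = 36$ ($Q{\left(a \right)} = 3 \cdot 12 = 36$)
$-13621 - Q^{2}{\left(7 \right)} = -13621 - 36^{2} = -13621 - 1296 = -14917$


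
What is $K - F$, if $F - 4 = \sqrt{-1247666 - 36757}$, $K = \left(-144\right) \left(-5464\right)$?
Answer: $786812 - i \sqrt{1284423} \approx 7.8681 \cdot 10^{5} - 1133.3 i$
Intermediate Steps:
$K = 786816$
$F = 4 + i \sqrt{1284423}$ ($F = 4 + \sqrt{-1247666 - 36757} = 4 + \sqrt{-1284423} = 4 + i \sqrt{1284423} \approx 4.0 + 1133.3 i$)
$K - F = 786816 - \left(4 + i \sqrt{1284423}\right) = 786812 - i \sqrt{1284423}$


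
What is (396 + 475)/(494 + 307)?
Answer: 871/801 ≈ 1.0874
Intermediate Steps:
(396 + 475)/(494 + 307) = 871/801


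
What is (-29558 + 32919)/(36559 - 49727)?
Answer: -3361/13168 ≈ -0.25524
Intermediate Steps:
(-29558 + 32919)/(36559 - 49727) = 3361/(-13168) = 3361*(-1/13168) = -3361/13168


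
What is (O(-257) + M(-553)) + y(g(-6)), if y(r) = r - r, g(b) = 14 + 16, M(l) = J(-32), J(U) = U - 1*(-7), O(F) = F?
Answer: -282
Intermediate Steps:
J(U) = 7 + U (J(U) = U + 7 = 7 + U)
M(l) = -25 (M(l) = 7 - 32 = -25)
g(b) = 30
y(r) = 0
(O(-257) + M(-553)) + y(g(-6)) = (-257 - 25) + 0 = -282 + 0 = -282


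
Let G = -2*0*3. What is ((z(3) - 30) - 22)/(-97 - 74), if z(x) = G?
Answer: 52/171 ≈ 0.30409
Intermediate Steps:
G = 0 (G = 0*3 = 0)
z(x) = 0
((z(3) - 30) - 22)/(-97 - 74) = ((0 - 30) - 22)/(-97 - 74) = (-30 - 22)/(-171) = -52*(-1/171) = 52/171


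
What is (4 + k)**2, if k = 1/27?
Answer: 11881/729 ≈ 16.298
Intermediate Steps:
k = 1/27 ≈ 0.037037
(4 + k)**2 = (4 + 1/27)**2 = (109/27)**2 = 11881/729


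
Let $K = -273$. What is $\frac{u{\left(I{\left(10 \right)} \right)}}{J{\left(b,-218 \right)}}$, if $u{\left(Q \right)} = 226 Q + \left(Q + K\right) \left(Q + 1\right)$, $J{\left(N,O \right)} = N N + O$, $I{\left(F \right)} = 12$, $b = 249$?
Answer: $- \frac{681}{61783} \approx -0.011022$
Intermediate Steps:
$J{\left(N,O \right)} = O + N^{2}$ ($J{\left(N,O \right)} = N^{2} + O = O + N^{2}$)
$u{\left(Q \right)} = 226 Q + \left(1 + Q\right) \left(-273 + Q\right)$ ($u{\left(Q \right)} = 226 Q + \left(Q - 273\right) \left(Q + 1\right) = 226 Q + \left(-273 + Q\right) \left(1 + Q\right) = 226 Q + \left(1 + Q\right) \left(-273 + Q\right)$)
$\frac{u{\left(I{\left(10 \right)} \right)}}{J{\left(b,-218 \right)}} = \frac{-273 + 12^{2} - 552}{-218 + 249^{2}} = \frac{-273 + 144 - 552}{-218 + 62001} = - \frac{681}{61783}$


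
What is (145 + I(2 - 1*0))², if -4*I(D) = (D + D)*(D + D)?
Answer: 19881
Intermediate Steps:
I(D) = -D² (I(D) = -(D + D)*(D + D)/4 = -2*D*2*D/4 = -D²)
(145 + I(2 - 1*0))² = (145 - (2 - 1*0)²)² = (145 - (2 + 0)²)² = (145 - 1*2²)² = (145 - 1*4)² = (145 - 4)² = 141² = 19881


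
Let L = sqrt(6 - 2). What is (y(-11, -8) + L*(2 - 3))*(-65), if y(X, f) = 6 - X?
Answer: -975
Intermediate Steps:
L = 2 (L = sqrt(4) = 2)
(y(-11, -8) + L*(2 - 3))*(-65) = ((6 - 1*(-11)) + 2*(2 - 3))*(-65) = ((6 + 11) + 2*(-1))*(-65) = (17 - 2)*(-65) = 15*(-65) = -975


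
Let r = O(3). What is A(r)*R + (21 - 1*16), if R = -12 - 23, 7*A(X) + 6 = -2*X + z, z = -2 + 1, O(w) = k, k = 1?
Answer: 50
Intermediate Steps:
O(w) = 1
z = -1
r = 1
A(X) = -1 - 2*X/7 (A(X) = -6/7 + (-2*X - 1)/7 = -6/7 + (-1 - 2*X)/7 = -6/7 + (-1/7 - 2*X/7) = -1 - 2*X/7)
R = -35
A(r)*R + (21 - 1*16) = (-1 - 2/7*1)*(-35) + (21 - 1*16) = (-1 - 2/7)*(-35) + (21 - 16) = -9/7*(-35) + 5 = 45 + 5 = 50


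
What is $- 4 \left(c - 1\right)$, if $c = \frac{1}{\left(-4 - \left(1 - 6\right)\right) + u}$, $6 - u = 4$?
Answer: $\frac{8}{3} \approx 2.6667$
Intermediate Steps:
$u = 2$ ($u = 6 - 4 = 2$)
$c = \frac{1}{3}$ ($c = \frac{1}{\left(-4 - \left(1 - 6\right)\right) + 2} = \frac{1}{\left(-4 - -5\right) + 2} = \frac{1}{\left(-4 + 5\right) + 2} = \frac{1}{1 + 2} = \frac{1}{3} \approx 0.33333$)
$- 4 \left(c - 1\right) = - 4 \left(\frac{1}{3} - 1\right) = \left(-4\right) \left(- \frac{2}{3}\right) = \frac{8}{3}$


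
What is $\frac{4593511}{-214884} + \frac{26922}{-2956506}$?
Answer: $- \frac{323488760467}{15126329412} \approx -21.386$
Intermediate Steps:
$\frac{4593511}{-214884} + \frac{26922}{-2956506} = 4593511 \left(- \frac{1}{214884}\right) + 26922 \left(- \frac{1}{2956506}\right) = - \frac{4593511}{214884} - \frac{641}{70393} = - \frac{323488760467}{15126329412}$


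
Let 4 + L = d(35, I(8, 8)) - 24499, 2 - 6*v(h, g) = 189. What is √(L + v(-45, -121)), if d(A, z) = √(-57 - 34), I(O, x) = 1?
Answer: √(-883230 + 36*I*√91)/6 ≈ 0.030451 + 156.63*I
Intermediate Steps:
v(h, g) = -187/6 (v(h, g) = ⅓ - ⅙*189 = ⅓ - 63/2 = -187/6)
d(A, z) = I*√91 (d(A, z) = √(-91) = I*√91)
L = -24503 + I*√91 (L = -4 + (I*√91 - 24499) = -4 + (-24499 + I*√91) = -24503 + I*√91 ≈ -24503.0 + 9.5394*I)
√(L + v(-45, -121)) = √((-24503 + I*√91) - 187/6) = √(-147205/6 + I*√91)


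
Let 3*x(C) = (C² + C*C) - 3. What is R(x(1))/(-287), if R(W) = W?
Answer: 1/861 ≈ 0.0011614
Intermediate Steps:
x(C) = -1 + 2*C²/3 (x(C) = ((C² + C*C) - 3)/3 = ((C² + C²) - 3)/3 = (2*C² - 3)/3 = (-3 + 2*C²)/3 = -1 + 2*C²/3)
R(x(1))/(-287) = (-1 + (⅔)*1²)/(-287) = (-1 + (⅔)*1)*(-1/287) = (-1 + ⅔)*(-1/287) = -⅓*(-1/287) = 1/861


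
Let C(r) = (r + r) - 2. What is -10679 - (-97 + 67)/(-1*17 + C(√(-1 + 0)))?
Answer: -779681/73 - 12*I/73 ≈ -10681.0 - 0.16438*I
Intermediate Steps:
C(r) = -2 + 2*r (C(r) = 2*r - 2 = -2 + 2*r)
-10679 - (-97 + 67)/(-1*17 + C(√(-1 + 0))) = -10679 - (-97 + 67)/(-1*17 + (-2 + 2*√(-1 + 0))) = -10679 - (-30)/(-17 + (-2 + 2*√(-1))) = -10679 - (-30)/(-17 + (-2 + 2*I)) = -10679 - (-30)/(-19 + 2*I) = -10679 - (-30)*(-19 - 2*I)/365 = -10679 - (-6)*(-19 - 2*I)/73 = -10679 + 6*(-19 - 2*I)/73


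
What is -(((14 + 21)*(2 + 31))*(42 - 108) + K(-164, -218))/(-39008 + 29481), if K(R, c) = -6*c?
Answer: -74922/9527 ≈ -7.8642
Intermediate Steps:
-(((14 + 21)*(2 + 31))*(42 - 108) + K(-164, -218))/(-39008 + 29481) = -(((14 + 21)*(2 + 31))*(42 - 108) - 6*(-218))/(-39008 + 29481) = -((35*33)*(-66) + 1308)/(-9527) = -(1155*(-66) + 1308)*(-1)/9527 = -(-76230 + 1308)*(-1)/9527 = -(-74922)*(-1)/9527 = -1*74922/9527 = -74922/9527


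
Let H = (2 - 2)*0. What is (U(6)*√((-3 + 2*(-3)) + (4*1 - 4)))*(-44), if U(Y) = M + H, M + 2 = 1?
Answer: 132*I ≈ 132.0*I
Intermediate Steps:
H = 0 (H = 0*0 = 0)
M = -1 (M = -2 + 1 = -1)
U(Y) = -1 (U(Y) = -1 + 0 = -1)
(U(6)*√((-3 + 2*(-3)) + (4*1 - 4)))*(-44) = -√((-3 + 2*(-3)) + (4*1 - 4))*(-44) = -√((-3 - 6) + (4 - 4))*(-44) = -√(-9 + 0)*(-44) = -√(-9)*(-44) = -3*I*(-44) = 132*I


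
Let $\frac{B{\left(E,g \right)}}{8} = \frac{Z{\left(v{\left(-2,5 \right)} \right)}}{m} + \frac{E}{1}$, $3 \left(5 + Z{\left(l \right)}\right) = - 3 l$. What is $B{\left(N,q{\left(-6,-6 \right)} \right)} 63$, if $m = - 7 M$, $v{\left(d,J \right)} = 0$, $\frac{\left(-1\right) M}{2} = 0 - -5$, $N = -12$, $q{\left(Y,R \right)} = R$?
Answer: $-6084$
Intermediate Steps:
$M = -10$ ($M = - 2 \left(0 - -5\right) = - 2 \left(0 + 5\right) = \left(-2\right) 5 = -10$)
$Z{\left(l \right)} = -5 - l$ ($Z{\left(l \right)} = -5 + \frac{\left(-3\right) l}{3} = -5 - l$)
$m = 70$ ($m = \left(-7\right) \left(-10\right) = 70$)
$B{\left(E,g \right)} = - \frac{4}{7} + 8 E$ ($B{\left(E,g \right)} = 8 \left(\frac{-5 - 0}{70} + \frac{E}{1}\right) = 8 \left(\left(-5 + 0\right) \frac{1}{70} + E 1\right) = 8 \left(\left(-5\right) \frac{1}{70} + E\right) = 8 \left(- \frac{1}{14} + E\right) = - \frac{4}{7} + 8 E$)
$B{\left(N,q{\left(-6,-6 \right)} \right)} 63 = \left(- \frac{4}{7} + 8 \left(-12\right)\right) 63 = \left(- \frac{4}{7} - 96\right) 63 = \left(- \frac{676}{7}\right) 63 = -6084$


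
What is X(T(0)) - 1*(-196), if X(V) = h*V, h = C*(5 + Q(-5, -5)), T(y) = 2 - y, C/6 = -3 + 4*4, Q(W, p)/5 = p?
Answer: -2924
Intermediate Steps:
Q(W, p) = 5*p
C = 78 (C = 6*(-3 + 4*4) = 6*(-3 + 16) = 6*13 = 78)
h = -1560 (h = 78*(5 + 5*(-5)) = 78*(5 - 25) = 78*(-20) = -1560)
X(V) = -1560*V
X(T(0)) - 1*(-196) = -1560*(2 - 1*0) - 1*(-196) = -1560*(2 + 0) + 196 = -1560*2 + 196 = -3120 + 196 = -2924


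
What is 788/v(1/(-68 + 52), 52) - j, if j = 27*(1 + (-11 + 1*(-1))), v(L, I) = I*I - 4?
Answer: 200672/675 ≈ 297.29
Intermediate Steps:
v(L, I) = -4 + I**2 (v(L, I) = I**2 - 4 = -4 + I**2)
j = -297 (j = 27*(1 + (-11 - 1)) = 27*(1 - 12) = 27*(-11) = -297)
788/v(1/(-68 + 52), 52) - j = 788/(-4 + 52**2) - 1*(-297) = 788/(-4 + 2704) + 297 = 788/2700 + 297 = 788*(1/2700) + 297 = 197/675 + 297 = 200672/675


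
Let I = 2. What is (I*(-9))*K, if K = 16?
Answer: -288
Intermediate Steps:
(I*(-9))*K = (2*(-9))*16 = -18*16 = -288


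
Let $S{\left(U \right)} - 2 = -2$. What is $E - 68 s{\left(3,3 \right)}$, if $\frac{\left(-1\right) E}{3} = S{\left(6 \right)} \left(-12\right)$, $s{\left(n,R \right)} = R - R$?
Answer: $0$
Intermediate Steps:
$s{\left(n,R \right)} = 0$
$S{\left(U \right)} = 0$ ($S{\left(U \right)} = 2 - 2 = 0$)
$E = 0$ ($E = - 3 \cdot 0 \left(-12\right) = \left(-3\right) 0 = 0$)
$E - 68 s{\left(3,3 \right)} = 0 - 0 = 0 + 0 = 0$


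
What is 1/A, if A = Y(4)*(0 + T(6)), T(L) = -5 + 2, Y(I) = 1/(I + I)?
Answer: -8/3 ≈ -2.6667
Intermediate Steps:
Y(I) = 1/(2*I)
T(L) = -3
A = -3/8 (A = ((½)/4)*(0 - 3) = ((½)*(¼))*(-3) = (⅛)*(-3) = -3/8 ≈ -0.37500)
1/A = 1/(-3/8) = -8/3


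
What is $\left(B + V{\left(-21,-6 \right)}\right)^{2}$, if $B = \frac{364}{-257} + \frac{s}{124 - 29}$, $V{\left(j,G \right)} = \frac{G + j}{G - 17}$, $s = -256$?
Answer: $\frac{2720358721201}{315332787025} \approx 8.6269$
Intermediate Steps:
$V{\left(j,G \right)} = \frac{G + j}{-17 + G}$
$B = - \frac{100372}{24415}$ ($B = \frac{364}{-257} - \frac{256}{124 - 29} = 364 \left(- \frac{1}{257}\right) - \frac{256}{95} = - \frac{364}{257} - \frac{256}{95} = - \frac{100372}{24415} \approx -4.1111$)
$\left(B + V{\left(-21,-6 \right)}\right)^{2} = \left(- \frac{100372}{24415} + \frac{-6 - 21}{-17 - 6}\right)^{2} = \left(- \frac{100372}{24415} + \frac{1}{-23} \left(-27\right)\right)^{2} = \left(- \frac{100372}{24415} - - \frac{27}{23}\right)^{2} = \left(- \frac{100372}{24415} + \frac{27}{23}\right)^{2} = \left(- \frac{1649351}{561545}\right)^{2} = \frac{2720358721201}{315332787025}$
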